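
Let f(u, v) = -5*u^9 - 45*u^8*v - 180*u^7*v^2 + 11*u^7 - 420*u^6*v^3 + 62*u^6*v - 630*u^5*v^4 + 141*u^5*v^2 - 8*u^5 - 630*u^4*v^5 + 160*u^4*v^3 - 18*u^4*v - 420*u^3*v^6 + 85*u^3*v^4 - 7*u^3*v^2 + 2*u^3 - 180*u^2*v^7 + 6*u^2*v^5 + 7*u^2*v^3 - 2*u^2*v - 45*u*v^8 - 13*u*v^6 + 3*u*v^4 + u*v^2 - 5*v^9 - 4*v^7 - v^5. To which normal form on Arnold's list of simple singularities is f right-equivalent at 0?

The Hessian of f at 0 has rank 0. Corank 2; j^3 = u*(2*u^2 - 2*u*v + v^2) splits into three distinct lines over C (the quadratic factor has nonzero discriminant), so D_4.

D_{4}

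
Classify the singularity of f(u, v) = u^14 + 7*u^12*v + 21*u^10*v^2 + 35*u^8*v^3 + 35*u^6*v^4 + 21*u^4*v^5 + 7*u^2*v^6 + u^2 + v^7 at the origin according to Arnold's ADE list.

A_{6}

The Hessian of f at 0 has rank 1. Corank 1: A-series; mu = 6 gives A_6.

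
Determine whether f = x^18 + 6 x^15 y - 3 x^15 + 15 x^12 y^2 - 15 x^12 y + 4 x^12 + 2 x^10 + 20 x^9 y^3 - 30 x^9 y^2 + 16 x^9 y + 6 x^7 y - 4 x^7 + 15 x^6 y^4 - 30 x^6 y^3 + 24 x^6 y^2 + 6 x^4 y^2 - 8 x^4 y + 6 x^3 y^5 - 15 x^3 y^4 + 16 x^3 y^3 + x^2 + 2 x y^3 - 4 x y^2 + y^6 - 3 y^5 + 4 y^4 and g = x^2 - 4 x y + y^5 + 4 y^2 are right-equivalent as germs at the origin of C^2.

Yes.

The Hessian of f at 0 is [[2, 0], [0, 0]] with rank 1, so corank 1. A Groebner basis of the Jacobian ideal J(f) in C{x,y} is {x + y^3 - 2*y^2, x^2, x*y + 2*x - 4*y^2}; counting standard monomials gives mu = 4. Corank 1: A-series; mu = 4 gives A_4. The Hessian of g at 0 is [[2, -4], [-4, 8]] with rank 1, so corank 1. A Groebner basis of the Jacobian ideal J(g) in C{x,y} is {y^4, x - 2*y}; counting standard monomials gives mu = 4. Corank 1: A-series; mu = 4 gives A_4. Both have type A_4, hence right-equivalent.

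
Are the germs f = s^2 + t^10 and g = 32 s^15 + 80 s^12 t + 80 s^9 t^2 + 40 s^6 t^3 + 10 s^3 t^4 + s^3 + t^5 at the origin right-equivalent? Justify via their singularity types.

No.

The Hessian of f at 0 has rank 1. Corank 1: A-series; mu = 9 gives A_9. The Hessian of g at 0 has rank 0. Corank 2; j^3 = s^3 is a perfect cube, so E-series; the 5-jet and mu = 8 give E_8. f is A_9 but g is E_8, hence not right-equivalent.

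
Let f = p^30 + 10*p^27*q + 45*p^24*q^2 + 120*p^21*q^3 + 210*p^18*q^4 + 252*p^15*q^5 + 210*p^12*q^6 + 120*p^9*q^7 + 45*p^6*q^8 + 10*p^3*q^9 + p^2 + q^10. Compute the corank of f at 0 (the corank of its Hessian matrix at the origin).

1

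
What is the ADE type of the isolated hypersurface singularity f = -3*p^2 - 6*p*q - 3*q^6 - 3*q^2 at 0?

A_5

The Hessian of f at 0 has rank 1. Corank 1: A-series; mu = 5 gives A_5.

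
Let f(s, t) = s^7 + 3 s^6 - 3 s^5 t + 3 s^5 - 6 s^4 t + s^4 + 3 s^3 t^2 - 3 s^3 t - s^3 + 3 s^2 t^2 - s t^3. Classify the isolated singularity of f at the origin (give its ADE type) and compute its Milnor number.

Type E7, Milnor number mu = 7.

The Hessian of f at 0 is [[0, 0], [0, 0]] with rank 0, so corank 2. A Groebner basis of the Jacobian ideal J(f) in C{s,t} is {3*s^2 + t^4 + t^3, s^3, s^2*t - s^2 - t^3/3, -2*s^2 + s*t^2 - 2*t^3/3}; counting standard monomials gives mu = 7. Corank 2; j^3 = -s^3 is a perfect cube, so E-series; the 4-jet and mu = 7 give E_7.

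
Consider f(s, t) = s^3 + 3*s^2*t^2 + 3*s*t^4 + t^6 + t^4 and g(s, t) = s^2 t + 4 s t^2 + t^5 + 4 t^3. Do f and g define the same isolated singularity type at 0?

The Hessian of f at 0 is [[0, 0], [0, 0]] with rank 0, so corank 2. A Groebner basis of the Jacobian ideal J(f) in C{s,t} is {s^3, s^2*t, s^2/2 + s*t^2, t^3}; counting standard monomials gives mu = 6. Corank 2; j^3 = s^3 is a perfect cube, so E-series; the 4-jet and mu = 6 give E_6. The Hessian of g at 0 is [[0, 0], [0, 0]] with rank 0, so corank 2. A Groebner basis of the Jacobian ideal J(g) in C{s,t} is {s^2/5 + t^4 - 4*t^2/5, s^3 + 8*t^3, s*t + 2*t^2}; counting standard monomials gives mu = 6. Corank 2; j^3 = t*(s + 2*t)^2 has shape L^2 M (L != M), so D-series; mu = 6 gives D_6. f is E_6 but g is D_6, hence not right-equivalent.

No.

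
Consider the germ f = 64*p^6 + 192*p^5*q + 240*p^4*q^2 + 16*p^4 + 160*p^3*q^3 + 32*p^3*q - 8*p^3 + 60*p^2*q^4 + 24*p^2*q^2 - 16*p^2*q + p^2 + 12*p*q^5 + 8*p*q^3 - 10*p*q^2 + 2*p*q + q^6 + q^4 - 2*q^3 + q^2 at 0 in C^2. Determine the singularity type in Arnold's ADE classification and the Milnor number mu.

The Hessian of f at 0 has rank 1. Corank 1: A-series; mu = 5 gives A_5.

Type A_{5}, Milnor number mu = 5.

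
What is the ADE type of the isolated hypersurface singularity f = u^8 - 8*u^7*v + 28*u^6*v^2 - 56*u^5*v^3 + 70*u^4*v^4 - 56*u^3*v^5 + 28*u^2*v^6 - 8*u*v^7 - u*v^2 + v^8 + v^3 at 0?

The Hessian of f at 0 has rank 0. Corank 2; j^3 = -v^2*(u - v) has shape L^2 M (L != M), so D-series; mu = 9 gives D_9.

D9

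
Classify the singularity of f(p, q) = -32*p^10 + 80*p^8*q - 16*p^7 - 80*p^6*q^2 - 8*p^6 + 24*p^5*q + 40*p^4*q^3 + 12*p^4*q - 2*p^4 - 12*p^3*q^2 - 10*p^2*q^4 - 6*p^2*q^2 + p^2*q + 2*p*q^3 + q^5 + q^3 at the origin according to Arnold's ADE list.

D4

The Hessian of f at 0 is [[0, 0], [0, 0]] with rank 0, so corank 2. A Groebner basis of the Jacobian ideal J(f) in C{p,q} is {q^3, p^2 + 3*q^2, p*q}; counting standard monomials gives mu = 4. Corank 2; j^3 = q*(p^2 + q^2) splits into three distinct lines over C (the quadratic factor has nonzero discriminant), so D_4.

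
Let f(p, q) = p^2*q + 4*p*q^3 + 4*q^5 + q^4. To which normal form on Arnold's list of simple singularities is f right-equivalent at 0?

The Hessian of f at 0 is [[0, 0], [0, 0]] with rank 0, so corank 2. A Groebner basis of the Jacobian ideal J(f) in C{p,q} is {p*q^2, p*q/2 + q^3, p^2 - 2*p*q}; counting standard monomials gives mu = 5. Corank 2; j^3 = p^2*q has shape L^2 M (L != M), so D-series; mu = 5 gives D_5.

D5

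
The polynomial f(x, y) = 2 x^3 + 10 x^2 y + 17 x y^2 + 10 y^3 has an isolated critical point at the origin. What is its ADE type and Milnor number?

Type D_4, Milnor number mu = 4.

The Hessian of f at 0 has rank 0. Corank 2; j^3 = (x + 2*y)*(2*x^2 + 6*x*y + 5*y^2) splits into three distinct lines over C (the quadratic factor has nonzero discriminant), so D_4.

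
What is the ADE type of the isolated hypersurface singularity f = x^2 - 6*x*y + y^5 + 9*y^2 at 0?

A_4

The Hessian of f at 0 has rank 1. Corank 1: A-series; mu = 4 gives A_4.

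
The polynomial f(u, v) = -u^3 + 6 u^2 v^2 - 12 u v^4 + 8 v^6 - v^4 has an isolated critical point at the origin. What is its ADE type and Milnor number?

Type E6, Milnor number mu = 6.

The Hessian of f at 0 has rank 0. Corank 2; j^3 = -u^3 is a perfect cube, so E-series; the 4-jet and mu = 6 give E_6.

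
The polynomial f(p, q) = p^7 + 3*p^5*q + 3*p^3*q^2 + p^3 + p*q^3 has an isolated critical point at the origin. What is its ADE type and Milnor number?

Type E_{7}, Milnor number mu = 7.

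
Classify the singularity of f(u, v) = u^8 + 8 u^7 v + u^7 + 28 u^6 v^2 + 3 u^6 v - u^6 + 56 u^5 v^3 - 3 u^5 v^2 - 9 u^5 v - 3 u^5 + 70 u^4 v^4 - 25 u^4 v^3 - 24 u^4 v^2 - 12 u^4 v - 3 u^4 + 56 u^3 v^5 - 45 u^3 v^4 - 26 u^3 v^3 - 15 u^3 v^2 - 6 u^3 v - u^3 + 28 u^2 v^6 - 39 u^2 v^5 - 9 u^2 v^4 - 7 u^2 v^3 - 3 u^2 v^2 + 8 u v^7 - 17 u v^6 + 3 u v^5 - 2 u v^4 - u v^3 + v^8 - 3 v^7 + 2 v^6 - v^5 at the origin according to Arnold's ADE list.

E_7

The Hessian of f at 0 has rank 0. Corank 2; j^3 = -u^3 is a perfect cube, so E-series; the 4-jet and mu = 7 give E_7.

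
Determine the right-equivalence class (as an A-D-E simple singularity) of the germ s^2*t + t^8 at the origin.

The Hessian of f at 0 has rank 0. Corank 2; j^3 = s^2*t has shape L^2 M (L != M), so D-series; mu = 9 gives D_9.

D9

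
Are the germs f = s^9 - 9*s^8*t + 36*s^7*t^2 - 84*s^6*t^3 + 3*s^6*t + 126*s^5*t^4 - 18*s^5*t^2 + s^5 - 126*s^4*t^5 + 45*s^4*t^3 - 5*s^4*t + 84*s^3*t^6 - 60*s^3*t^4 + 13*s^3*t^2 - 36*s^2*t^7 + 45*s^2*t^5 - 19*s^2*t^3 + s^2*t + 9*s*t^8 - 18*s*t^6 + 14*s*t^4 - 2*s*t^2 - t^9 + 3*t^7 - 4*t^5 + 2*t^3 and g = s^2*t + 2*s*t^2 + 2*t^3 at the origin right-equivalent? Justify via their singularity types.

The Hessian of f at 0 has rank 0. Corank 2; j^3 = t*(s^2 - 2*s*t + 2*t^2) splits into three distinct lines over C (the quadratic factor has nonzero discriminant), so D_4. The Hessian of g at 0 has rank 0. Corank 2; j^3 = t*(s^2 + 2*s*t + 2*t^2) splits into three distinct lines over C (the quadratic factor has nonzero discriminant), so D_4. Both have type D_4, hence right-equivalent.

Yes.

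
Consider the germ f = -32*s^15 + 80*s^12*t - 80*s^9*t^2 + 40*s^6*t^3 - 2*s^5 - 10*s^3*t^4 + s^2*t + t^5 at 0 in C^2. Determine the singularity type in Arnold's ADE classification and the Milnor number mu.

The Hessian of f at 0 has rank 0. Corank 2; j^3 = s^2*t has shape L^2 M (L != M), so D-series; mu = 6 gives D_6.

Type D6, Milnor number mu = 6.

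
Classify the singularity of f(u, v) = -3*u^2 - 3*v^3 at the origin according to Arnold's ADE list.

A_{2}

The Hessian of f at 0 has rank 1. Corank 1: A-series; mu = 2 gives A_2.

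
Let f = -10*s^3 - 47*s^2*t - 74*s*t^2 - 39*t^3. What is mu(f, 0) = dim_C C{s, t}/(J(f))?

The Hessian of f at 0 is [[0, 0], [0, 0]] with rank 0, so corank 2. A Groebner basis of the Jacobian ideal J(f) in C{s,t} is {t^3, s^2 - 23*t^2/11, s*t + 16*t^2/11}; counting standard monomials gives mu = 4. Corank 2; j^3 = -(2*s + 3*t)*(5*s^2 + 16*s*t + 13*t^2) splits into three distinct lines over C (the quadratic factor has nonzero discriminant), so D_4.

4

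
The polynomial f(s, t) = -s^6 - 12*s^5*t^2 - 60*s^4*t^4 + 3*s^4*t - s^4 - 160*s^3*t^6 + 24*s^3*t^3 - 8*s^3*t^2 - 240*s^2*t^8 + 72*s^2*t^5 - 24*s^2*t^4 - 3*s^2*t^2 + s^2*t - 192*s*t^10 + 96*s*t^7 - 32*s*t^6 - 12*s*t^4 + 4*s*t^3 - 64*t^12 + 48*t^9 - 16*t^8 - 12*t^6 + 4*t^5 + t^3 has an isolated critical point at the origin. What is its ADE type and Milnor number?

The Hessian of f at 0 is [[0, 0], [0, 0]] with rank 0, so corank 2. A Groebner basis of the Jacobian ideal J(f) in C{s,t} is {t^3, s^2 + 3*t^2, s*t}; counting standard monomials gives mu = 4. Corank 2; j^3 = t*(s^2 + t^2) splits into three distinct lines over C (the quadratic factor has nonzero discriminant), so D_4.

Type D4, Milnor number mu = 4.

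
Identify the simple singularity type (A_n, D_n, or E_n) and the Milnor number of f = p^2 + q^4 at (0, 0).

Type A_{3}, Milnor number mu = 3.

The Hessian of f at 0 has rank 1. Corank 1: A-series; mu = 3 gives A_3.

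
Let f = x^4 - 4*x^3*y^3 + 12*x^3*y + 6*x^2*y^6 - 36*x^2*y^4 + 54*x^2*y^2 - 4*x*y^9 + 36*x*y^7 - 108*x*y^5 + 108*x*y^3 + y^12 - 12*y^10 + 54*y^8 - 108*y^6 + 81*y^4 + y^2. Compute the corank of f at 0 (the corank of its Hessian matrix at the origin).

1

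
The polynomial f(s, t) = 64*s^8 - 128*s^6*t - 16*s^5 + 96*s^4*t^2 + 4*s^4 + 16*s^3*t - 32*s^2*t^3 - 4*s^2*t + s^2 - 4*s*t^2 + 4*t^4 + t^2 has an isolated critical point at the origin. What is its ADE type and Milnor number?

The Hessian of f at 0 is [[2, 0], [0, 2]] with rank 2, so corank 0. A Groebner basis of the Jacobian ideal J(f) in C{s,t} is {s, t}; counting standard monomials gives mu = 1. Corank 0: nondegenerate Morse point, so A_1.

Type A1, Milnor number mu = 1.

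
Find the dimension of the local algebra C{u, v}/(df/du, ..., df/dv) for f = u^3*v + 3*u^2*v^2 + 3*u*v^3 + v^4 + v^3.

The Hessian of f at 0 has rank 0. Corank 2; j^3 = v^3 is a perfect cube, so E-series; the 4-jet and mu = 7 give E_7.

7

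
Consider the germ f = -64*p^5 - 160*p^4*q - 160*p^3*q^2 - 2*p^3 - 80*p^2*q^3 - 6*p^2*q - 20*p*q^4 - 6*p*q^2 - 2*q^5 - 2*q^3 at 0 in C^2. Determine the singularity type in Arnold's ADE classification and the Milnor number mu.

Type E_{8}, Milnor number mu = 8.

The Hessian of f at 0 is [[0, 0], [0, 0]] with rank 0, so corank 2. A Groebner basis of the Jacobian ideal J(f) in C{p,q} is {q^5, p*q^3 + 7*q^4/8, p^2 + 2*p*q + q^2}; counting standard monomials gives mu = 8. Corank 2; j^3 = -2*(p + q)^3 is a perfect cube, so E-series; the 5-jet and mu = 8 give E_8.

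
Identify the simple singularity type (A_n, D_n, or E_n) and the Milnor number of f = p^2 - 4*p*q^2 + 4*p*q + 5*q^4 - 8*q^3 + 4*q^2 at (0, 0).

Type A_3, Milnor number mu = 3.

The Hessian of f at 0 has rank 1. Corank 1: A-series; mu = 3 gives A_3.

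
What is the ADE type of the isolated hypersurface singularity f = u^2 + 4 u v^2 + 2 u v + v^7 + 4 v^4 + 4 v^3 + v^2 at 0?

A_{6}

The Hessian of f at 0 has rank 1. Corank 1: A-series; mu = 6 gives A_6.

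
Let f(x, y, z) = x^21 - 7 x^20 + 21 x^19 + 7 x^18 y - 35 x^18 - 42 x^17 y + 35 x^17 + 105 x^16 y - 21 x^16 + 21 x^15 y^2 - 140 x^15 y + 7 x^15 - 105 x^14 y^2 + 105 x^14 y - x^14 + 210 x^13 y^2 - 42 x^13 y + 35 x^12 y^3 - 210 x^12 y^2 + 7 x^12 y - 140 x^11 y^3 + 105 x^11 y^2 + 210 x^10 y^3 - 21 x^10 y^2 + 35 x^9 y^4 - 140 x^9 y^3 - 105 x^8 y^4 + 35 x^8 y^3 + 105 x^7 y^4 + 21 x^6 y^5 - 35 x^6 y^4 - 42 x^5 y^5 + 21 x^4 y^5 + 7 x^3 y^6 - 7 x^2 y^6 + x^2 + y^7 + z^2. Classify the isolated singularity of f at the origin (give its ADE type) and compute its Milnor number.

Type A6, Milnor number mu = 6.

The Hessian of f at 0 is [[2, 0, 0], [0, 0, 0], [0, 0, 2]] with rank 2, so corank 1. A Groebner basis of the Jacobian ideal J(f) in C{x,y,z} is {y^6, x, z}; counting standard monomials gives mu = 6. Corank 1: A-series; mu = 6 gives A_6.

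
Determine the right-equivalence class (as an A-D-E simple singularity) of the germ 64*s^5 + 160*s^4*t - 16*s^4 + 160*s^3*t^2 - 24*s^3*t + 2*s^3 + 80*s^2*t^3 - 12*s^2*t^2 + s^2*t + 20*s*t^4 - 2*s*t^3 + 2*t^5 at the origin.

D_6

The Hessian of f at 0 has rank 0. Corank 2; j^3 = s^2*(2*s + t) has shape L^2 M (L != M), so D-series; mu = 6 gives D_6.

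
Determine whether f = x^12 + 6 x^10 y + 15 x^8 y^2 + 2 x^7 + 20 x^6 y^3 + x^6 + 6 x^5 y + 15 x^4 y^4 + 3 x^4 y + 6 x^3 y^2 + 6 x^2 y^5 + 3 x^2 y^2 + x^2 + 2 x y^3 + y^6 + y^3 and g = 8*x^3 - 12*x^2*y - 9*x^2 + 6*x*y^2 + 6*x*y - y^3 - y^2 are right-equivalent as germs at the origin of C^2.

Yes.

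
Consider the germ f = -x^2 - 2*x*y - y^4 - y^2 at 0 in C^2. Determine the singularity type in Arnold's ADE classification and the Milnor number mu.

The Hessian of f at 0 has rank 1. Corank 1: A-series; mu = 3 gives A_3.

Type A_3, Milnor number mu = 3.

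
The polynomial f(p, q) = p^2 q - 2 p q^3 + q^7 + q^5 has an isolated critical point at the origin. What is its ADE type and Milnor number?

Type D8, Milnor number mu = 8.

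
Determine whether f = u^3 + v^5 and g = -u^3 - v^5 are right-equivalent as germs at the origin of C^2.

Yes.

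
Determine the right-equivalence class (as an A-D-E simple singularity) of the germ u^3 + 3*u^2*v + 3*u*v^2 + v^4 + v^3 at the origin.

E_{6}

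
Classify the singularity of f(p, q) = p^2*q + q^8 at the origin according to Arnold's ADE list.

The Hessian of f at 0 has rank 0. Corank 2; j^3 = p^2*q has shape L^2 M (L != M), so D-series; mu = 9 gives D_9.

D_{9}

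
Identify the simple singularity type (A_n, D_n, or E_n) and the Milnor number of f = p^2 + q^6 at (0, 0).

The Hessian of f at 0 is [[2, 0], [0, 0]] with rank 1, so corank 1. A Groebner basis of the Jacobian ideal J(f) in C{p,q} is {q^5, p}; counting standard monomials gives mu = 5. Corank 1: A-series; mu = 5 gives A_5.

Type A_5, Milnor number mu = 5.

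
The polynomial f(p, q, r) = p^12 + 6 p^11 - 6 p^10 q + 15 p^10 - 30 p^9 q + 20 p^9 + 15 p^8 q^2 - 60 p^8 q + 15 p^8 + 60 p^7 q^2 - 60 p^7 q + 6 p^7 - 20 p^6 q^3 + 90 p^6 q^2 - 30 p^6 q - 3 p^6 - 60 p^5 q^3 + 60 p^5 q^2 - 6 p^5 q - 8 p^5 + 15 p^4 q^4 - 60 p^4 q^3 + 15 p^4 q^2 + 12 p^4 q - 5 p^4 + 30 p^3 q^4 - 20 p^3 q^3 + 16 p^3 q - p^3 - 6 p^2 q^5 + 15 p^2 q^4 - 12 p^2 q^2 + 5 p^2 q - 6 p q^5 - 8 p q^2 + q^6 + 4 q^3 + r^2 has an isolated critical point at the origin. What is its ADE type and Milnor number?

Type D7, Milnor number mu = 7.

The Hessian of f at 0 has rank 1. Corank 2; j^3 = -(p - 2*q)^2*(p - q) has shape L^2 M (L != M), so D-series; mu = 7 gives D_7.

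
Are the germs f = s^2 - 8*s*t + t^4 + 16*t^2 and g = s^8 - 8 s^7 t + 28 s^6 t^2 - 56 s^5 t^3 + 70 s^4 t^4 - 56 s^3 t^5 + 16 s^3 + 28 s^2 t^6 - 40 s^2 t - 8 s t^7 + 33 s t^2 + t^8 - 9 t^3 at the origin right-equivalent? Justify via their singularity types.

No.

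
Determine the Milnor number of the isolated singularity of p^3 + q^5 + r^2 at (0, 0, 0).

The Hessian of f at 0 is [[0, 0, 0], [0, 0, 0], [0, 0, 2]] with rank 1, so corank 2. A Groebner basis of the Jacobian ideal J(f) in C{p,q,r} is {q^4, p^2, r}; counting standard monomials gives mu = 8. Corank 2; j^3 = p^3 is a perfect cube, so E-series; the 5-jet and mu = 8 give E_8.

8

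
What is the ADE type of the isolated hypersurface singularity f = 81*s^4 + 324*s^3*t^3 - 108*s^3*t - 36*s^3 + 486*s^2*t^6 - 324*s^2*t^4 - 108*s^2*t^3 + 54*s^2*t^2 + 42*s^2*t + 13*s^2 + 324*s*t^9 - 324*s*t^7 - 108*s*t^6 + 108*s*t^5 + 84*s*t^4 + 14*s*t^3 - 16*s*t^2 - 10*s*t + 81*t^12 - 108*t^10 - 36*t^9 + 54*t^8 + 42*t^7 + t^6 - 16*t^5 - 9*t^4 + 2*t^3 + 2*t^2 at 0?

The Hessian of f at 0 has rank 2. Corank 0: nondegenerate Morse point, so A_1.

A_1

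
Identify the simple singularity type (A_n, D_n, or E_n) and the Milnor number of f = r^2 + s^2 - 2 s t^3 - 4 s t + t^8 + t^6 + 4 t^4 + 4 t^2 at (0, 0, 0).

Type A_7, Milnor number mu = 7.

The Hessian of f at 0 has rank 2. Corank 1: A-series; mu = 7 gives A_7.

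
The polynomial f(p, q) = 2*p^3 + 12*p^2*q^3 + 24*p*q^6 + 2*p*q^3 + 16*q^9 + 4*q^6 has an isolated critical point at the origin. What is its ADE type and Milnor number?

The Hessian of f at 0 has rank 0. Corank 2; j^3 = 2*p^3 is a perfect cube, so E-series; the 4-jet and mu = 7 give E_7.

Type E7, Milnor number mu = 7.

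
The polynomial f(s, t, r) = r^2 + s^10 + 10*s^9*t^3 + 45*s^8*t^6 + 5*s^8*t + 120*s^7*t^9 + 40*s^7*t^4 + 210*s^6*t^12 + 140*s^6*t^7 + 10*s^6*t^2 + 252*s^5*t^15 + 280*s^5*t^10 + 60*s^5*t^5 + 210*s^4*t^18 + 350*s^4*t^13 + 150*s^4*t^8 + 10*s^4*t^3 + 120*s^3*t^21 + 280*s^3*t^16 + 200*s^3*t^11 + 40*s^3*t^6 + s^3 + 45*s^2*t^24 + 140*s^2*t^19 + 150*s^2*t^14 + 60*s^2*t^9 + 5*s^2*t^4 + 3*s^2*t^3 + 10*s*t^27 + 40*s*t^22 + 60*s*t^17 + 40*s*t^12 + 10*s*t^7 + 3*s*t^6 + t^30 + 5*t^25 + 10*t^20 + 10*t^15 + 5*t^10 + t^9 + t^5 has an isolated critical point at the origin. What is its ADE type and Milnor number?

Type E_{8}, Milnor number mu = 8.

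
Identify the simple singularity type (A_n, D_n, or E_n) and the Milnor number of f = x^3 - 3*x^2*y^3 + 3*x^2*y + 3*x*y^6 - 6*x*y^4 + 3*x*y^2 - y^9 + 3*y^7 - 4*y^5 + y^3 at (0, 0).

The Hessian of f at 0 is [[0, 0], [0, 0]] with rank 0, so corank 2. A Groebner basis of the Jacobian ideal J(f) in C{x,y} is {-x^2/2 + x*y^3 - x*y - y^2/2, y^4, x^3 - 3*x*y^2 - 2*y^3, x^2*y + 2*x*y^2 + y^3}; counting standard monomials gives mu = 8. Corank 2; j^3 = (x + y)^3 is a perfect cube, so E-series; the 5-jet and mu = 8 give E_8.

Type E8, Milnor number mu = 8.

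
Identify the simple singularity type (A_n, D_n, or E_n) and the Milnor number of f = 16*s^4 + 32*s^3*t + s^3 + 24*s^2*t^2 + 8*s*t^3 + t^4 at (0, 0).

The Hessian of f at 0 is [[0, 0], [0, 0]] with rank 0, so corank 2. A Groebner basis of the Jacobian ideal J(f) in C{s,t} is {t^4, s*t^2 + t^3/6, s^2}; counting standard monomials gives mu = 6. Corank 2; j^3 = s^3 is a perfect cube, so E-series; the 4-jet and mu = 6 give E_6.

Type E_{6}, Milnor number mu = 6.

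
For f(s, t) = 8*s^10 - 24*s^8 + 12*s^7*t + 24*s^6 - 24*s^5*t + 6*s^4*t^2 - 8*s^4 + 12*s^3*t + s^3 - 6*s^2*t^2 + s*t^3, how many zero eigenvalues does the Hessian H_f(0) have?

2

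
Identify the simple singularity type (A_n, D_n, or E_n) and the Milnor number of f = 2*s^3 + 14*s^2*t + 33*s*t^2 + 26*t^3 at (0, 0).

The Hessian of f at 0 is [[0, 0], [0, 0]] with rank 0, so corank 2. A Groebner basis of the Jacobian ideal J(f) in C{s,t} is {t^3, s^2 - 3*t^2/2, s*t + 3*t^2/2}; counting standard monomials gives mu = 4. Corank 2; j^3 = (s + 2*t)*(2*s^2 + 10*s*t + 13*t^2) splits into three distinct lines over C (the quadratic factor has nonzero discriminant), so D_4.

Type D4, Milnor number mu = 4.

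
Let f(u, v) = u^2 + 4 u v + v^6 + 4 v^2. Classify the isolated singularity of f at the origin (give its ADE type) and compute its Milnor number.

Type A_5, Milnor number mu = 5.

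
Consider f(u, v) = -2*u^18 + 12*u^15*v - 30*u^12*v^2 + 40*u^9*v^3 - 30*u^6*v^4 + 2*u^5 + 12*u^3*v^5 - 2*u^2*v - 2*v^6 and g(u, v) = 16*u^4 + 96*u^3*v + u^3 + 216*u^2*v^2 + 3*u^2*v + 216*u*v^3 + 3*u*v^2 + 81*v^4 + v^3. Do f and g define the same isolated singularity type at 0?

No.

The Hessian of f at 0 is [[0, 0], [0, 0]] with rank 0, so corank 2. A Groebner basis of the Jacobian ideal J(f) in C{u,v} is {u^2/6 + v^5, u^3, u*v}; counting standard monomials gives mu = 7. Corank 2; j^3 = -2*u^2*v has shape L^2 M (L != M), so D-series; mu = 7 gives D_7. The Hessian of g at 0 is [[0, 0], [0, 0]] with rank 0, so corank 2. A Groebner basis of the Jacobian ideal J(g) in C{u,v} is {v^4, u*v^2 + 7*v^3/6, u^2 + 2*u*v + v^2}; counting standard monomials gives mu = 6. Corank 2; j^3 = (u + v)^3 is a perfect cube, so E-series; the 4-jet and mu = 6 give E_6. f is D_7 but g is E_6, hence not right-equivalent.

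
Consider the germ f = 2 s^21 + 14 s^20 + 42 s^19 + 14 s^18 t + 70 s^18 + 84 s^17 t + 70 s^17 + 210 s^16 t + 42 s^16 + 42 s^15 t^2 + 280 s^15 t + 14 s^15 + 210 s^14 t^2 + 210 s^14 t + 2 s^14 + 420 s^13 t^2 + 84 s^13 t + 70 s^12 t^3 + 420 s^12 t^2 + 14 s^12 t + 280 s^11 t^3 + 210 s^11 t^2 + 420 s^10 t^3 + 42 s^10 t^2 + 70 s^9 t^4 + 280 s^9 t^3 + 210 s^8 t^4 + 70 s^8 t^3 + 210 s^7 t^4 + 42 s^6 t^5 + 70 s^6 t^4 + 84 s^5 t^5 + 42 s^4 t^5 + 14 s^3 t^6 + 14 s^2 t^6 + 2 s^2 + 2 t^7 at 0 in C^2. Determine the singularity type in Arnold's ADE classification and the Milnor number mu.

Type A6, Milnor number mu = 6.

The Hessian of f at 0 has rank 1. Corank 1: A-series; mu = 6 gives A_6.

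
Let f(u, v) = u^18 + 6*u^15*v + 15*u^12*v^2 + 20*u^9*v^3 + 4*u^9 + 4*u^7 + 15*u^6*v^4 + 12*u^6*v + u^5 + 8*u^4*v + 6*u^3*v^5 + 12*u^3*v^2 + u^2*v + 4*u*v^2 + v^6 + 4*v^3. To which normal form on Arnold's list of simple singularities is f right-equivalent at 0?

D_7

The Hessian of f at 0 has rank 0. Corank 2; j^3 = v*(u + 2*v)^2 has shape L^2 M (L != M), so D-series; mu = 7 gives D_7.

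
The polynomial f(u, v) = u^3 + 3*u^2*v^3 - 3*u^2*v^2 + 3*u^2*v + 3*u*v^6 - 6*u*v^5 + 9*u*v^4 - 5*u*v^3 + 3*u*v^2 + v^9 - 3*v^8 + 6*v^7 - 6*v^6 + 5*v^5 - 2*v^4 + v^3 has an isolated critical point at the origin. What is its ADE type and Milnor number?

The Hessian of f at 0 is [[0, 0], [0, 0]] with rank 0, so corank 2. A Groebner basis of the Jacobian ideal J(f) in C{u,v} is {-u^2 - 2*u*v + v^4 - v^3/3 - v^2, u^3 - 4*u^2 - 8*u*v - v^3/3 - 4*v^2, u^2*v + 7*u^2/3 + 14*u*v/3 - 2*v^3/9 + 7*v^2/3, -u^2 + u*v^2 - 2*u*v + 2*v^3/3 - v^2}; counting standard monomials gives mu = 7. Corank 2; j^3 = (u + v)^3 is a perfect cube, so E-series; the 4-jet and mu = 7 give E_7.

Type E_7, Milnor number mu = 7.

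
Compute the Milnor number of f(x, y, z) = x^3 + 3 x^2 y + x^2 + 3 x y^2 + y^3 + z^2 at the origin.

2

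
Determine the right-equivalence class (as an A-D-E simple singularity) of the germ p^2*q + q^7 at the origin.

The Hessian of f at 0 is [[0, 0], [0, 0]] with rank 0, so corank 2. A Groebner basis of the Jacobian ideal J(f) in C{p,q} is {p^2/7 + q^6, p^3, p*q}; counting standard monomials gives mu = 8. Corank 2; j^3 = p^2*q has shape L^2 M (L != M), so D-series; mu = 8 gives D_8.

D_{8}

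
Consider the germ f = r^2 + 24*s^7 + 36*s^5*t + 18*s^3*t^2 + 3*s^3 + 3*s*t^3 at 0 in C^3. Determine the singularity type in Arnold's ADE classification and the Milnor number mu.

Type E_{7}, Milnor number mu = 7.

The Hessian of f at 0 has rank 1. Corank 2; j^3 = 3*s^3 is a perfect cube, so E-series; the 4-jet and mu = 7 give E_7.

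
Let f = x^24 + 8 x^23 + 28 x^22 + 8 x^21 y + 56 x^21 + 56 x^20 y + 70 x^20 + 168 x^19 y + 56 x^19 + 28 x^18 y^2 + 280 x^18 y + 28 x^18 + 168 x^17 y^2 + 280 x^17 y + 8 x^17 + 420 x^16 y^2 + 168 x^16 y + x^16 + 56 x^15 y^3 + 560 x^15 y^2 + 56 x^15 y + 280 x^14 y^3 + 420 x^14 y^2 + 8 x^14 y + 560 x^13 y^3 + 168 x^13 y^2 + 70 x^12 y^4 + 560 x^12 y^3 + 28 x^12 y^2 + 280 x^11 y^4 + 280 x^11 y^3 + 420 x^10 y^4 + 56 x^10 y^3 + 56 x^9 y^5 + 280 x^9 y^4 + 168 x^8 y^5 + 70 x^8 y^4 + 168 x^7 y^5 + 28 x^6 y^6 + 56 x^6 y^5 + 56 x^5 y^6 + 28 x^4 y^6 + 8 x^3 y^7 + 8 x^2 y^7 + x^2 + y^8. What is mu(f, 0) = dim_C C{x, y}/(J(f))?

The Hessian of f at 0 has rank 1. Corank 1: A-series; mu = 7 gives A_7.

7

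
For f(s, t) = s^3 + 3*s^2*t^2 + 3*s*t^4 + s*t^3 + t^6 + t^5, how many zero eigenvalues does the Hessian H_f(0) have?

The Hessian at 0 is [[0, 0], [0, 0]] of rank 0; hence corank 2.

2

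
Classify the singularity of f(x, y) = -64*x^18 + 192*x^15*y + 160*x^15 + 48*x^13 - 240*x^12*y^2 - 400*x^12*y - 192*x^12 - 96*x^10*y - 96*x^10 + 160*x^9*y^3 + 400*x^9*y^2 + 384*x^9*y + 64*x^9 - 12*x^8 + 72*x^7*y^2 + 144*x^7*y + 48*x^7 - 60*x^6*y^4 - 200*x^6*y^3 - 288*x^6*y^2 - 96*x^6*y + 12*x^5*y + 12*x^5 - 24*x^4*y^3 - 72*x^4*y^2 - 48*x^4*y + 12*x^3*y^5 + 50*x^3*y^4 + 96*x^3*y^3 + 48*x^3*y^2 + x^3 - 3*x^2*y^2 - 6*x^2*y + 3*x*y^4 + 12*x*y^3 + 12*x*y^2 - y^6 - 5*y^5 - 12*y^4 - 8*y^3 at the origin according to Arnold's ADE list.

The Hessian of f at 0 has rank 0. Corank 2; j^3 = (x - 2*y)^3 is a perfect cube, so E-series; the 5-jet and mu = 8 give E_8.

E_8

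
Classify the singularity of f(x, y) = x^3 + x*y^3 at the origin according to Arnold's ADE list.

E7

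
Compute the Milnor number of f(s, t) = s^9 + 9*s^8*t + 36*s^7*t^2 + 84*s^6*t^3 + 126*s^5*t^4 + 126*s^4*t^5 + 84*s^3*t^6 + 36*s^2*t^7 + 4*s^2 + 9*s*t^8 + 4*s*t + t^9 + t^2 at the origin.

8

The Hessian of f at 0 is [[8, 4], [4, 2]] with rank 1, so corank 1. A Groebner basis of the Jacobian ideal J(f) in C{s,t} is {t^8, s + t/2}; counting standard monomials gives mu = 8. Corank 1: A-series; mu = 8 gives A_8.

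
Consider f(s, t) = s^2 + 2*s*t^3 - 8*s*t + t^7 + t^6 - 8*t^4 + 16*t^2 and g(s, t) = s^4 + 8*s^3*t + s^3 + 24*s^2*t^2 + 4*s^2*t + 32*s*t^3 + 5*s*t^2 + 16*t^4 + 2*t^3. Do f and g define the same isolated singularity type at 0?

The Hessian of f at 0 is [[2, -8], [-8, 32]] with rank 1, so corank 1. A Groebner basis of the Jacobian ideal J(f) in C{s,t} is {s + t^3 - 4*t, s^2 - 8*s*t + 16*t^2}; counting standard monomials gives mu = 6. Corank 1: A-series; mu = 6 gives A_6. The Hessian of g at 0 is [[0, 0], [0, 0]] with rank 0, so corank 2. A Groebner basis of the Jacobian ideal J(g) in C{s,t} is {s*t^2 + s*t/4 + t^2/4, -s*t/4 + t^3 - t^2/4, s^2 + 3*s*t + 2*t^2}; counting standard monomials gives mu = 5. Corank 2; j^3 = (s + t)^2*(s + 2*t) has shape L^2 M (L != M), so D-series; mu = 5 gives D_5. f is A_6 but g is D_5, hence not right-equivalent.

No.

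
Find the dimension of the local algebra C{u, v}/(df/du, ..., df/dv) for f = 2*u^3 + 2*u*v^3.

The Hessian of f at 0 has rank 0. Corank 2; j^3 = 2*u^3 is a perfect cube, so E-series; the 4-jet and mu = 7 give E_7.

7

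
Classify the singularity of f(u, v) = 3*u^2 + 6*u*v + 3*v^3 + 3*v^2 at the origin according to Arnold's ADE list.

A2

The Hessian of f at 0 is [[6, 6], [6, 6]] with rank 1, so corank 1. A Groebner basis of the Jacobian ideal J(f) in C{u,v} is {v^2, u + v}; counting standard monomials gives mu = 2. Corank 1: A-series; mu = 2 gives A_2.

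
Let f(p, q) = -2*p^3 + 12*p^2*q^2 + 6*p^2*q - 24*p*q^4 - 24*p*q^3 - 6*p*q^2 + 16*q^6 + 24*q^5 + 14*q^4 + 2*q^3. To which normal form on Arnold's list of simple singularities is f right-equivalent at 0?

E_{6}

The Hessian of f at 0 has rank 0. Corank 2; j^3 = -2*(p - q)^3 is a perfect cube, so E-series; the 4-jet and mu = 6 give E_6.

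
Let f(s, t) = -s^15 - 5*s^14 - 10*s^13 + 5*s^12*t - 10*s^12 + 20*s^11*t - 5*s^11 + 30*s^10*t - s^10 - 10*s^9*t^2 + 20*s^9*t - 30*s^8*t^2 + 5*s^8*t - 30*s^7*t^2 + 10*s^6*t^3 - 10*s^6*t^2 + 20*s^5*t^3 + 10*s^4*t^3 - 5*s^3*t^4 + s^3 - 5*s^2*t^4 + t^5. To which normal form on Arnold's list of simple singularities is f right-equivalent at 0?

E_{8}

The Hessian of f at 0 is [[0, 0], [0, 0]] with rank 0, so corank 2. A Groebner basis of the Jacobian ideal J(f) in C{s,t} is {t^4, s^2}; counting standard monomials gives mu = 8. Corank 2; j^3 = s^3 is a perfect cube, so E-series; the 5-jet and mu = 8 give E_8.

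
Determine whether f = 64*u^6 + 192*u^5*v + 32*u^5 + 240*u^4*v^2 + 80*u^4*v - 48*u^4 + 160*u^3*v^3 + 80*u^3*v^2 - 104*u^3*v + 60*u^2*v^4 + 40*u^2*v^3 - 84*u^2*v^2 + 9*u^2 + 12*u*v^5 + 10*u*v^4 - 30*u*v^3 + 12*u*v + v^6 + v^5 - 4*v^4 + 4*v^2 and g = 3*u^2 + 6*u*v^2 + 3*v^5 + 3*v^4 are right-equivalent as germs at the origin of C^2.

Yes.

The Hessian of f at 0 is [[18, 12], [12, 8]] with rank 1, so corank 1. A Groebner basis of the Jacobian ideal J(f) in C{u,v} is {81*u + v^3 + 54*v, u^2 - 4*v^2/9, u*v + 2*v^2/3}; counting standard monomials gives mu = 4. Corank 1: A-series; mu = 4 gives A_4. The Hessian of g at 0 is [[6, 0], [0, 0]] with rank 1, so corank 1. A Groebner basis of the Jacobian ideal J(g) in C{u,v} is {u^2, u + v^2}; counting standard monomials gives mu = 4. Corank 1: A-series; mu = 4 gives A_4. Both have type A_4, hence right-equivalent.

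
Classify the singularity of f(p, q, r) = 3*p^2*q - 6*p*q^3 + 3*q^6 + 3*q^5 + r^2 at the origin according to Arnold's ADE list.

The Hessian of f at 0 is [[0, 0, 0], [0, 0, 0], [0, 0, 2]] with rank 1, so corank 2. A Groebner basis of the Jacobian ideal J(f) in C{p,q,r} is {p^3, p^2*q + p^2/6 - p*q^2/6, -p*q + q^3, r}; counting standard monomials gives mu = 7. Corank 2; j^3 = 3*p^2*q has shape L^2 M (L != M), so D-series; mu = 7 gives D_7.

D_7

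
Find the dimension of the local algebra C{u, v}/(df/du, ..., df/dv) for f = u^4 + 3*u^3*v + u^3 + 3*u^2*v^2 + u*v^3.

The Hessian of f at 0 is [[0, 0], [0, 0]] with rank 0, so corank 2. A Groebner basis of the Jacobian ideal J(f) in C{u,v} is {3*u^2 + v^4 + v^3, u^3, u^2*v - u^2 - v^3/3, 2*u^2 + u*v^2 + 2*v^3/3}; counting standard monomials gives mu = 7. Corank 2; j^3 = u^3 is a perfect cube, so E-series; the 4-jet and mu = 7 give E_7.

7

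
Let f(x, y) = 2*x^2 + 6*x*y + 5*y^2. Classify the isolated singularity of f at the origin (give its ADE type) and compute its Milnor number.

The Hessian of f at 0 has rank 2. Corank 0: nondegenerate Morse point, so A_1.

Type A1, Milnor number mu = 1.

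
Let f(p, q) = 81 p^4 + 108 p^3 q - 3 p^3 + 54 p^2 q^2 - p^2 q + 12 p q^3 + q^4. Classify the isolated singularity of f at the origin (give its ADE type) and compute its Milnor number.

Type D_{5}, Milnor number mu = 5.

The Hessian of f at 0 has rank 0. Corank 2; j^3 = -p^2*(3*p + q) has shape L^2 M (L != M), so D-series; mu = 5 gives D_5.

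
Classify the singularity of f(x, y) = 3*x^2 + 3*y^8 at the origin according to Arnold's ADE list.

The Hessian of f at 0 has rank 1. Corank 1: A-series; mu = 7 gives A_7.

A_7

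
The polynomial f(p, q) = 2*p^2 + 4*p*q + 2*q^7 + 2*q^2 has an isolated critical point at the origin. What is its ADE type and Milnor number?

The Hessian of f at 0 has rank 1. Corank 1: A-series; mu = 6 gives A_6.

Type A6, Milnor number mu = 6.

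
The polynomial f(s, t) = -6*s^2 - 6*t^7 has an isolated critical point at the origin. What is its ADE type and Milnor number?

The Hessian of f at 0 has rank 1. Corank 1: A-series; mu = 6 gives A_6.

Type A6, Milnor number mu = 6.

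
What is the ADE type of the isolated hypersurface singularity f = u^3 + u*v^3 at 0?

E_{7}

The Hessian of f at 0 is [[0, 0], [0, 0]] with rank 0, so corank 2. A Groebner basis of the Jacobian ideal J(f) in C{u,v} is {u^3, u*v^2, 3*u^2 + v^3}; counting standard monomials gives mu = 7. Corank 2; j^3 = u^3 is a perfect cube, so E-series; the 4-jet and mu = 7 give E_7.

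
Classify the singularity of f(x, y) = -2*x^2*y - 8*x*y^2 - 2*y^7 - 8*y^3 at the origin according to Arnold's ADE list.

The Hessian of f at 0 is [[0, 0], [0, 0]] with rank 0, so corank 2. A Groebner basis of the Jacobian ideal J(f) in C{x,y} is {x^2/7 + y^6 - 4*y^2/7, x^3 + 8*y^3, x*y + 2*y^2}; counting standard monomials gives mu = 8. Corank 2; j^3 = -2*y*(x + 2*y)^2 has shape L^2 M (L != M), so D-series; mu = 8 gives D_8.

D_8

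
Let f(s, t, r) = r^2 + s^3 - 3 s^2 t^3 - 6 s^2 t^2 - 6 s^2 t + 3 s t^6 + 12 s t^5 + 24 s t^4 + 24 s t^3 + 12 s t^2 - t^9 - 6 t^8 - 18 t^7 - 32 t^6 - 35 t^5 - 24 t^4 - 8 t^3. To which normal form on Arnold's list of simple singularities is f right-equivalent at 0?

E_8

The Hessian of f at 0 has rank 1. Corank 2; j^3 = (s - 2*t)^3 is a perfect cube, so E-series; the 5-jet and mu = 8 give E_8.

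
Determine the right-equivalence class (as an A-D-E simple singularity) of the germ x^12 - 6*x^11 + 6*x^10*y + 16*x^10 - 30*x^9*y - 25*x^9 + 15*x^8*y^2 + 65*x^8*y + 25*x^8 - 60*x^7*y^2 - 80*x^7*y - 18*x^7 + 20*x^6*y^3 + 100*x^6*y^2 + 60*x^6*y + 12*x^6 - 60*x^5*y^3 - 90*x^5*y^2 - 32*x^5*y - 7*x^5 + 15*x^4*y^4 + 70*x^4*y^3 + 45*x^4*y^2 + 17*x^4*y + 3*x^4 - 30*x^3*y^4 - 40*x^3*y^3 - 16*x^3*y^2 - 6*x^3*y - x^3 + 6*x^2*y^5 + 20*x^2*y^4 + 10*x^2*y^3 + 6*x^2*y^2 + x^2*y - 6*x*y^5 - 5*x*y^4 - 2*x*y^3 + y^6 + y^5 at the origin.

D_7

The Hessian of f at 0 has rank 0. Corank 2; j^3 = -x^2*(x - y) has shape L^2 M (L != M), so D-series; mu = 7 gives D_7.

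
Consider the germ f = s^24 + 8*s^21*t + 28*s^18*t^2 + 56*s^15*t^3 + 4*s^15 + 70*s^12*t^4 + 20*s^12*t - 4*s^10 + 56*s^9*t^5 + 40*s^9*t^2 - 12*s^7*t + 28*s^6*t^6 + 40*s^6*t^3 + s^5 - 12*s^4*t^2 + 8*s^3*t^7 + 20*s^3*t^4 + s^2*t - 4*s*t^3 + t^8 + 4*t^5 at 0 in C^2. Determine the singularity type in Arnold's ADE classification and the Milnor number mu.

Type D_9, Milnor number mu = 9.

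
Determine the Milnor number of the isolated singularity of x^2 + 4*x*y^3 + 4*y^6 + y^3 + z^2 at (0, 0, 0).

The Hessian of f at 0 has rank 2. Corank 1: A-series; mu = 2 gives A_2.

2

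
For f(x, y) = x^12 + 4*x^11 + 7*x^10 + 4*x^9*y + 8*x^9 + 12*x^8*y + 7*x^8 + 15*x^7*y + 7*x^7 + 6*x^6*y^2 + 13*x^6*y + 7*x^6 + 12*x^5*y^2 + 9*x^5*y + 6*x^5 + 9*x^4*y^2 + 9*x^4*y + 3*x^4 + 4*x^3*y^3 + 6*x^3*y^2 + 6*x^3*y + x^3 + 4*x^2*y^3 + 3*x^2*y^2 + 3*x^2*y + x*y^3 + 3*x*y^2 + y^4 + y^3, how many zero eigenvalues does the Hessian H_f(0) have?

2

The Hessian at 0 is [[0, 0], [0, 0]] of rank 0; hence corank 2.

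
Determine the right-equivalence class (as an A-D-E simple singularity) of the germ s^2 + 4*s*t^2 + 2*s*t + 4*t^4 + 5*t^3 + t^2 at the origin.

A_{2}

The Hessian of f at 0 is [[2, 2], [2, 2]] with rank 1, so corank 1. A Groebner basis of the Jacobian ideal J(f) in C{s,t} is {t^2, s + t}; counting standard monomials gives mu = 2. Corank 1: A-series; mu = 2 gives A_2.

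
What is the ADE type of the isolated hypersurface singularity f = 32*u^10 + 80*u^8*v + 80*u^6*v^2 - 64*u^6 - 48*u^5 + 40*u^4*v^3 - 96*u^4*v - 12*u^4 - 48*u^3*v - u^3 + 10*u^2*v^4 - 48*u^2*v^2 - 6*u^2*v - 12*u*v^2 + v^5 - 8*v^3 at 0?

The Hessian of f at 0 has rank 0. Corank 2; j^3 = -(u + 2*v)^3 is a perfect cube, so E-series; the 5-jet and mu = 8 give E_8.

E_8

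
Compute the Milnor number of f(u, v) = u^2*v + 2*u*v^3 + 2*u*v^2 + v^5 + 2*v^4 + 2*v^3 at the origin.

4

The Hessian of f at 0 is [[0, 0], [0, 0]] with rank 0, so corank 2. A Groebner basis of the Jacobian ideal J(f) in C{u,v} is {v^3, u^2 + 2*v^2, u*v + v^2}; counting standard monomials gives mu = 4. Corank 2; j^3 = v*(u^2 + 2*u*v + 2*v^2) splits into three distinct lines over C (the quadratic factor has nonzero discriminant), so D_4.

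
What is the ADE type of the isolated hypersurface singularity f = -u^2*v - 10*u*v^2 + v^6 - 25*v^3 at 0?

D7

The Hessian of f at 0 is [[0, 0], [0, 0]] with rank 0, so corank 2. A Groebner basis of the Jacobian ideal J(f) in C{u,v} is {-u^2/6 + v^5 + 25*v^2/6, u^3 + 125*v^3, u*v + 5*v^2}; counting standard monomials gives mu = 7. Corank 2; j^3 = -v*(u + 5*v)^2 has shape L^2 M (L != M), so D-series; mu = 7 gives D_7.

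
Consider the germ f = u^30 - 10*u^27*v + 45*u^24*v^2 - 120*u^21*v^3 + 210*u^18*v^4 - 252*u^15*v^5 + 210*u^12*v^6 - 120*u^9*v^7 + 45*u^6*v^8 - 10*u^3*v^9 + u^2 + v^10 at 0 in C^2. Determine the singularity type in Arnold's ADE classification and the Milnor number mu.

Type A_9, Milnor number mu = 9.

The Hessian of f at 0 is [[2, 0], [0, 0]] with rank 1, so corank 1. A Groebner basis of the Jacobian ideal J(f) in C{u,v} is {v^9, u}; counting standard monomials gives mu = 9. Corank 1: A-series; mu = 9 gives A_9.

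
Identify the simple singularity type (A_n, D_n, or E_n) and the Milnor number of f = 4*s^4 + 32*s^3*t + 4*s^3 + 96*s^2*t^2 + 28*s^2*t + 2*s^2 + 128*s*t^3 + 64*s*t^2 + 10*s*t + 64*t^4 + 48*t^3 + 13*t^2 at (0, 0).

The Hessian of f at 0 is [[4, 10], [10, 26]] with rank 2, so corank 0. A Groebner basis of the Jacobian ideal J(f) in C{s,t} is {s, t}; counting standard monomials gives mu = 1. Corank 0: nondegenerate Morse point, so A_1.

Type A_{1}, Milnor number mu = 1.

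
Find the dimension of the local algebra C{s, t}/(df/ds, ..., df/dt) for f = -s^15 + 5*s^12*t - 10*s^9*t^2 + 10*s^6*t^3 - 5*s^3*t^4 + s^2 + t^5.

The Hessian of f at 0 has rank 1. Corank 1: A-series; mu = 4 gives A_4.

4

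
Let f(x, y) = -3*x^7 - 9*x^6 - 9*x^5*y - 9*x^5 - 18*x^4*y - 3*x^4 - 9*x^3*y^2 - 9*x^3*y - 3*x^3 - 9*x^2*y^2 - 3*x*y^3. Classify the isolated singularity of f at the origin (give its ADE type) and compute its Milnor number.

Type E_7, Milnor number mu = 7.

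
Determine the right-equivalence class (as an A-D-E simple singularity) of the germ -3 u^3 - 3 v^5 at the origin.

E8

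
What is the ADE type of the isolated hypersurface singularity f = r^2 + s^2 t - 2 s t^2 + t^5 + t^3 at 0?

D6

The Hessian of f at 0 has rank 1. Corank 2; j^3 = t*(s - t)^2 has shape L^2 M (L != M), so D-series; mu = 6 gives D_6.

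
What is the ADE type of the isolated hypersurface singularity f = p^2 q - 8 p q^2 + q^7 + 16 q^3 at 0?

The Hessian of f at 0 is [[0, 0], [0, 0]] with rank 0, so corank 2. A Groebner basis of the Jacobian ideal J(f) in C{p,q} is {p^2/7 + q^6 - 16*q^2/7, p^3 - 64*q^3, p*q - 4*q^2}; counting standard monomials gives mu = 8. Corank 2; j^3 = q*(p - 4*q)^2 has shape L^2 M (L != M), so D-series; mu = 8 gives D_8.

D8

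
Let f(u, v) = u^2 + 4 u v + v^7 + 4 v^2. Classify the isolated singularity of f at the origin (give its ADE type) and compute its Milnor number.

Type A6, Milnor number mu = 6.

The Hessian of f at 0 is [[2, 4], [4, 8]] with rank 1, so corank 1. A Groebner basis of the Jacobian ideal J(f) in C{u,v} is {v^6, u + 2*v}; counting standard monomials gives mu = 6. Corank 1: A-series; mu = 6 gives A_6.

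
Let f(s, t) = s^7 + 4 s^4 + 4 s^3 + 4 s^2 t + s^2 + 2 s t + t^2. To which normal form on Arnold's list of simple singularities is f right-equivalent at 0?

The Hessian of f at 0 has rank 1. Corank 1: A-series; mu = 6 gives A_6.

A_{6}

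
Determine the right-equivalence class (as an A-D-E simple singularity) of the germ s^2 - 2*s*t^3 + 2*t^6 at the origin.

A_{5}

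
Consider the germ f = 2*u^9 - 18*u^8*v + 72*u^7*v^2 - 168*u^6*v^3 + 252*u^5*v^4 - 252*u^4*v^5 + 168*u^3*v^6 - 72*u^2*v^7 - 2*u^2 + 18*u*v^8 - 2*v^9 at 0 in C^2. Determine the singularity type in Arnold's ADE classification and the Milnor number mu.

Type A8, Milnor number mu = 8.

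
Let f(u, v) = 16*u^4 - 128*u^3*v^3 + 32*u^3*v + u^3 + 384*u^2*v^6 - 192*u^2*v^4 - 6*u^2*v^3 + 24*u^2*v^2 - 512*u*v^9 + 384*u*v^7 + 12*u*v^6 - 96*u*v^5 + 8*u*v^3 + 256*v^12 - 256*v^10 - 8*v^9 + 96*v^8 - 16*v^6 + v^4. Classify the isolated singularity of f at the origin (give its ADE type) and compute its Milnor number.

Type E_6, Milnor number mu = 6.

The Hessian of f at 0 has rank 0. Corank 2; j^3 = u^3 is a perfect cube, so E-series; the 4-jet and mu = 6 give E_6.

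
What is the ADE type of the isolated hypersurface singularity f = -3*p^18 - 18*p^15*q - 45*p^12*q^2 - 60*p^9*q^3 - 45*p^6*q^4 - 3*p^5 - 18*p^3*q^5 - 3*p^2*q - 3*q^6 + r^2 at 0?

D_7

The Hessian of f at 0 has rank 1. Corank 2; j^3 = -3*p^2*q has shape L^2 M (L != M), so D-series; mu = 7 gives D_7.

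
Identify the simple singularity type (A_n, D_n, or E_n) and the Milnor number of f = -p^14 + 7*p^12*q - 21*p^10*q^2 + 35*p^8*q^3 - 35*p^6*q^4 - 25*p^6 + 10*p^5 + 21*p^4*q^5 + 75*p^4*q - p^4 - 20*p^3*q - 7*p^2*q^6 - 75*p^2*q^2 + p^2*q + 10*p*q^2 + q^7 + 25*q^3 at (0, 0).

The Hessian of f at 0 has rank 0. Corank 2; j^3 = q*(p + 5*q)^2 has shape L^2 M (L != M), so D-series; mu = 8 gives D_8.

Type D_{8}, Milnor number mu = 8.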